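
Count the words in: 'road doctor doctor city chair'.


Counting words by splitting on spaces:
  Word 1: 'road'
  Word 2: 'doctor'
  Word 3: 'doctor'
  Word 4: 'city'
  Word 5: 'chair'
Total words: 5

5


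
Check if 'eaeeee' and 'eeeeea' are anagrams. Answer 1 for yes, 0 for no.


Sort characters of 'eaeeee': 'aeeeee'
Sort characters of 'eeeeea': 'aeeeee'
Sorted forms match -> they ARE anagrams
Result: 1

1


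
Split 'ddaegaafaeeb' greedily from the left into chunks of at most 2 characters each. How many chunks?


'ddaegaafaeeb' has 12 characters.
Chunking with max size 2:
  Chunk 1: 'dd' (positions 0-1)
  Chunk 2: 'ae' (positions 2-3)
  Chunk 3: 'ga' (positions 4-5)
  Chunk 4: 'af' (positions 6-7)
  Chunk 5: 'ae' (positions 8-9)
  Chunk 6: 'eb' (positions 10-11)
Total chunks: ceil(12 / 2) = 6

6


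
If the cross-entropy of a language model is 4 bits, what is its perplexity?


Perplexity formula: PP = 2^H
H = 4
PP = 2^4
Steps: 2^1 = 2, 2^2 = 4, 2^3 = 8, 2^4 = 16
PP = 16

16


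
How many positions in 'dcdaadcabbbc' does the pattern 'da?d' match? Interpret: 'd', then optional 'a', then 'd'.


Pattern: da?d means 'd', then optional 'a', then 'd'.
Scanning 'dcdaadcabbbc' position-by-position:
  Pos 0: window 'dcd' -> no
  Pos 1: window 'cda' -> no
  Pos 2: window 'daa' -> no
  Pos 3: window 'aad' -> no
  Pos 4: window 'adc' -> no
  Pos 5: window 'dca' -> no
  Pos 6: window 'cab' -> no
  Pos 7: window 'abb' -> no
  Pos 8: window 'bbb' -> no
  Pos 9: window 'bbc' -> no
  Pos 10: window 'bc' -> no
  Pos 11: window 'c' -> no
Total matches: 0

0


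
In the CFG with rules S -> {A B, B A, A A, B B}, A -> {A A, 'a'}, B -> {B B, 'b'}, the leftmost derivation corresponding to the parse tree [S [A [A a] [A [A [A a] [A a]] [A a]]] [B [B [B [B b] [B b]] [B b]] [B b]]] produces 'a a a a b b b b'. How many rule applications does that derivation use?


Every bracketed nonterminal node [X ...] in the tree is produced by exactly one rule application.
Reading the tree off as a leftmost derivation:
  Step 1: S  =>  A B   (applied S -> A B)
  Step 2: A B  =>  A A B   (applied A -> A A)
  Step 3: A A B  =>  a A B   (applied A -> a)
  Step 4: a A B  =>  a A A B   (applied A -> A A)
  Step 5: a A A B  =>  a A A A B   (applied A -> A A)
  Step 6: a A A A B  =>  a a A A B   (applied A -> a)
  Step 7: a a A A B  =>  a a a A B   (applied A -> a)
  Step 8: a a a A B  =>  a a a a B   (applied A -> a)
  Step 9: a a a a B  =>  a a a a B B   (applied B -> B B)
  Step 10: a a a a B B  =>  a a a a B B B   (applied B -> B B)
  Step 11: a a a a B B B  =>  a a a a B B B B   (applied B -> B B)
  Step 12: a a a a B B B B  =>  a a a a b B B B   (applied B -> b)
  Step 13: a a a a b B B B  =>  a a a a b b B B   (applied B -> b)
  Step 14: a a a a b b B B  =>  a a a a b b b B   (applied B -> b)
  Step 15: a a a a b b b B  =>  a a a a b b b b   (applied B -> b)
Final yield: a a a a b b b b
Total rewrite steps: 15

15


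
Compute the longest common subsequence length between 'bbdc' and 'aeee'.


DP table for LCS of 'bbdc' and 'aeee':
       a  e  e  e
    0  0  0  0  0
  b 0  0  0  0  0
  b 0  0  0  0  0
  d 0  0  0  0  0
  c 0  0  0  0  0
LCS length = 0

0


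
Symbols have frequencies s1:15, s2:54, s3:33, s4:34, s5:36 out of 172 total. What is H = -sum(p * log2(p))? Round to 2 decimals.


Computing entropy H = -sum(p_i * log2(p_i)):
  s1: p = 15/172 = 0.0872, -p*log2(p) = 0.3069
  s2: p = 54/172 = 0.3140, -p*log2(p) = 0.5247
  s3: p = 33/172 = 0.1919, -p*log2(p) = 0.4570
  s4: p = 34/172 = 0.1977, -p*log2(p) = 0.4623
  s5: p = 36/172 = 0.2093, -p*log2(p) = 0.4723
H = sum of terms = 2.2232
Rounded to 2 decimals: 2.22

2.22


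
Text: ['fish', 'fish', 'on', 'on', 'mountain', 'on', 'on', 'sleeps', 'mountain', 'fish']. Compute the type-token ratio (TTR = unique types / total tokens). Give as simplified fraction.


Tokens: 10
Unique types: ('fish', 'mountain', 'on', 'sleeps') = 4
TTR = 4/10
Simplify: divide both by 2 -> 2/5
TTR = 2/5

2/5


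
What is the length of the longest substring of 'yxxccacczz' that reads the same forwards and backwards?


Scanning 'yxxccacczz' for palindromic substrings.
Substring at positions 3-7: 'ccacc'.
Check: reverse('ccacc') = 'ccacc' -> palindrome confirmed.
Neighbouring characters ('x' / 'z') break symmetry, so it cannot extend further.
No longer palindromic substring exists; longest length = 5

5


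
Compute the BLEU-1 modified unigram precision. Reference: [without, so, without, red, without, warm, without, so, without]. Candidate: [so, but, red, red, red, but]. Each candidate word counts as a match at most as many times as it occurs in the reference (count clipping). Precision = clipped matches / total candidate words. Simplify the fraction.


Reference word counts: {'red': 1, 'so': 2, 'warm': 1, 'without': 5}
Checking each candidate word (with clipping):
  'so' -> in reference (ref count 2, used 1/2) -> match (matches: 1)
  'but' -> not in reference -> no match (matches: 1)
  'red' -> in reference (ref count 1, used 1/1) -> match (matches: 2)
  'red' -> ref count 1 already used up (1/1) -> clipped, no match (matches: 2)
  'red' -> ref count 1 already used up (1/1) -> clipped, no match (matches: 2)
  'but' -> not in reference -> no match (matches: 2)
Clipped matches: 2, Candidate length: 6
Precision = 2/6 = 1/3

1/3


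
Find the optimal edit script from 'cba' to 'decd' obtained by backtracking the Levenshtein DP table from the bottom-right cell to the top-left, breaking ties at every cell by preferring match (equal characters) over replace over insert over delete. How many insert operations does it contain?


Edit distance = 4. Backtracking from cell (3, 4) with preference match > replace > insert > delete,
then listing the resulting alignment 'cba' -> 'decd' left to right:
  Step 1: insert 'd' [insertion #1]
  Step 2: replace c->e
  Step 3: replace b->c
  Step 4: replace a->d
Total insertions: 1

1


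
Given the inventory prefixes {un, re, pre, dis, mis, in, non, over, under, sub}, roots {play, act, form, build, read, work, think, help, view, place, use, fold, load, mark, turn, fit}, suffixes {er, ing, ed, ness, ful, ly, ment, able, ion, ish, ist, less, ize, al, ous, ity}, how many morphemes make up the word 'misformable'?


Segmenting 'misformable' against the inventory:
  'mis' -> prefix (morpheme 1)
  'form' -> root (morpheme 2)
  'able' -> suffix (morpheme 3)
Total morphemes: 3

3


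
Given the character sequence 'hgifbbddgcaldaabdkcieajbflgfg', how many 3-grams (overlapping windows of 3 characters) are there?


String 'hgifbbddgcaldaabdkcieajbflgfg' has length L = 29.
Number of overlapping n-grams = L - n + 1
Substituting: 29 - 3 + 1 = 27

27


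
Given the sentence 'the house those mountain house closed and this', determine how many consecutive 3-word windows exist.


Word trigrams from [8] words:
  Trigram 1: (the house those)
  Trigram 2: (house those mountain)
  Trigram 3: (those mountain house)
  Trigram 4: (mountain house closed)
  Trigram 5: (house closed and)
  Trigram 6: (closed and this)
Total word trigrams: 8 - 2 = 6

6


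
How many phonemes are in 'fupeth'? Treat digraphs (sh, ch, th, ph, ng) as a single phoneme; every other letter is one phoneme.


Parsing 'fupeth' greedily, digraphs first:
  'f' -> consonant phoneme (phonemes so far: 1)
  'u' -> vowel phoneme (phonemes so far: 2)
  'p' -> consonant phoneme (phonemes so far: 3)
  'e' -> vowel phoneme (phonemes so far: 4)
  'th' -> digraph (1 consonant phoneme) (phonemes so far: 5)
Total phonemes: 5

5


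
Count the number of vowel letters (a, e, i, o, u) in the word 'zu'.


Scanning each character of 'zu':
  Position 1: 'z' -> consonant (running count: 0)
  Position 2: 'u' -> vowel (running count: 1)
Total vowels: 1

1


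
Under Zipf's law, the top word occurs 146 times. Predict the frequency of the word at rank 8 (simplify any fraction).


Zipf's law: freq(rank) = f1 / rank
f1 = 146, rank = 8
freq = 146 / 8
GCD(146, 8) = 2
Simplified: 73/4

73/4


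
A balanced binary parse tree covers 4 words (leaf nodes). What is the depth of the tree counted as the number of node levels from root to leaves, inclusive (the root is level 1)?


In a balanced binary tree with n leaves the deepest leaf is ceil(log2(n)) edges below the root,
so counting node levels inclusive of root and leaves gives ceil(log2(n)) + 1 levels.
log2(4) = 2.0000
ceil(2.0000) = 2
levels = 2 + 1 = 3

3


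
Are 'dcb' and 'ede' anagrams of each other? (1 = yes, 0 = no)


Sort characters of 'dcb': 'bcd'
Sort characters of 'ede': 'dee'
Sorted forms differ -> they are NOT anagrams
Result: 0

0


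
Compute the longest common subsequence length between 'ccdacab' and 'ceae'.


DP table for LCS of 'ccdacab' and 'ceae':
       c  e  a  e
    0  0  0  0  0
  c 0  1  1  1  1
  c 0  1  1  1  1
  d 0  1  1  1  1
  a 0  1  1  2  2
  c 0  1  1  2  2
  a 0  1  1  2  2
  b 0  1  1  2  2
LCS: 'ca'
LCS length = 2

2


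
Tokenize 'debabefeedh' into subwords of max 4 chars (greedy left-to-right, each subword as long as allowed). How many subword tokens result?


'debabefeedh' has 11 characters.
Chunking with max size 4:
  Chunk 1: 'deba' (positions 0-3)
  Chunk 2: 'befe' (positions 4-7)
  Chunk 3: 'edh' (positions 8-10)
Total chunks: ceil(11 / 4) = 3

3


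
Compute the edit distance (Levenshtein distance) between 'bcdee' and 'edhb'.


Building DP table for s1='bcdee' (len 5) and s2='edhb' (len 4):
       e  d  h  b
    0  1  2  3  4
  b 1  1  2  3  3
  c 2  2  2  3  4
  d 3  3  2  3  4
  e 4  3  3  3  4
  e 5  4  4  4  4
Edit distance = dp[5][4] = 4

4


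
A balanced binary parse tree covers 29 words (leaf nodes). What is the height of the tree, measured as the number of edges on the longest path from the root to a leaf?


In a balanced binary tree with n leaves the deepest leaf is ceil(log2(n)) edges below the root.
log2(29) = 4.8580
ceil(4.8580) = 5
height (edges) = 5

5


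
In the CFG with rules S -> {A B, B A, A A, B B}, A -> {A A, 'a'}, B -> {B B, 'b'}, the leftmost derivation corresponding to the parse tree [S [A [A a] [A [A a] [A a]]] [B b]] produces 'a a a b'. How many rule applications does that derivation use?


Every bracketed nonterminal node [X ...] in the tree is produced by exactly one rule application.
Reading the tree off as a leftmost derivation:
  Step 1: S  =>  A B   (applied S -> A B)
  Step 2: A B  =>  A A B   (applied A -> A A)
  Step 3: A A B  =>  a A B   (applied A -> a)
  Step 4: a A B  =>  a A A B   (applied A -> A A)
  Step 5: a A A B  =>  a a A B   (applied A -> a)
  Step 6: a a A B  =>  a a a B   (applied A -> a)
  Step 7: a a a B  =>  a a a b   (applied B -> b)
Final yield: a a a b
Total rewrite steps: 7

7


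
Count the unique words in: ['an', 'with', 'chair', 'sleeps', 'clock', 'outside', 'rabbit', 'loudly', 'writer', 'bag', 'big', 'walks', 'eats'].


Listing all tokens and tracking unique types:
  Token 1: 'an' -> NEW (unique so far: 1)
  Token 2: 'with' -> NEW (unique so far: 2)
  Token 3: 'chair' -> NEW (unique so far: 3)
  Token 4: 'sleeps' -> NEW (unique so far: 4)
  Token 5: 'clock' -> NEW (unique so far: 5)
  Token 6: 'outside' -> NEW (unique so far: 6)
  Token 7: 'rabbit' -> NEW (unique so far: 7)
  Token 8: 'loudly' -> NEW (unique so far: 8)
  Token 9: 'writer' -> NEW (unique so far: 9)
  Token 10: 'bag' -> NEW (unique so far: 10)
  Token 11: 'big' -> NEW (unique so far: 11)
  Token 12: 'walks' -> NEW (unique so far: 12)
  Token 13: 'eats' -> NEW (unique so far: 13)
Unique types: ('an', 'bag', 'big', 'chair', 'clock', 'eats', 'loudly', 'outside', 'rabbit', 'sleeps', 'walks', 'with', 'writer')
Vocabulary size: 13

13


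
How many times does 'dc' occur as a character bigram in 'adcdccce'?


Scanning 'adcdccce' for bigram 'dc':
  Position 0: 'ad' -> no
  Position 1: 'dc' -> MATCH
  Position 2: 'cd' -> no
  Position 3: 'dc' -> MATCH
  Position 4: 'cc' -> no
  Position 5: 'cc' -> no
  Position 6: 'ce' -> no
Total matches: 2

2


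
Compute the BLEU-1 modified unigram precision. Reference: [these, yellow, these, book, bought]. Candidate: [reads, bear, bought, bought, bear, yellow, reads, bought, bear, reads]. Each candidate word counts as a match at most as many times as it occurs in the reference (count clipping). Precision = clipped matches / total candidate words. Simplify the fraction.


Reference word counts: {'book': 1, 'bought': 1, 'these': 2, 'yellow': 1}
Checking each candidate word (with clipping):
  'reads' -> not in reference -> no match (matches: 0)
  'bear' -> not in reference -> no match (matches: 0)
  'bought' -> in reference (ref count 1, used 1/1) -> match (matches: 1)
  'bought' -> ref count 1 already used up (1/1) -> clipped, no match (matches: 1)
  'bear' -> not in reference -> no match (matches: 1)
  'yellow' -> in reference (ref count 1, used 1/1) -> match (matches: 2)
  'reads' -> not in reference -> no match (matches: 2)
  'bought' -> ref count 1 already used up (1/1) -> clipped, no match (matches: 2)
  'bear' -> not in reference -> no match (matches: 2)
  'reads' -> not in reference -> no match (matches: 2)
Clipped matches: 2, Candidate length: 10
Precision = 2/10 = 1/5

1/5


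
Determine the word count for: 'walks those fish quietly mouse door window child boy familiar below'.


Counting words by splitting on spaces:
  Word 1: 'walks'
  Word 2: 'those'
  Word 3: 'fish'
  Word 4: 'quietly'
  Word 5: 'mouse'
  Word 6: 'door'
  Word 7: 'window'
  Word 8: 'child'
  Word 9: 'boy'
  Word 10: 'familiar'
  Word 11: 'below'
Total words: 11

11


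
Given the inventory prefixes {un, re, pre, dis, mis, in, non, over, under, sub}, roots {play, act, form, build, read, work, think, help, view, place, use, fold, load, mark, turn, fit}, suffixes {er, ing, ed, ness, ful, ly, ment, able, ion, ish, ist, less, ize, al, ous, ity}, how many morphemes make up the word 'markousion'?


Segmenting 'markousion' against the inventory:
  'mark' -> root (morpheme 1)
  'ous' -> suffix (morpheme 2)
  'ion' -> suffix (morpheme 3)
Total morphemes: 3

3


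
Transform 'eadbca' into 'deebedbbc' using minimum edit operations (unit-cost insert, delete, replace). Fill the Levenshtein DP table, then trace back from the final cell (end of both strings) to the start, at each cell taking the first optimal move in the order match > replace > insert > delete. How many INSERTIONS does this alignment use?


Edit distance = 6. Backtracking from cell (6, 9) with preference match > replace > insert > delete,
then listing the resulting alignment 'eadbca' -> 'deebedbbc' left to right:
  Step 1: insert 'd' [insertion #1]
  Step 2: insert 'e' [insertion #2]
  Step 3: keep 'e'
  Step 4: insert 'b' [insertion #3]
  Step 5: replace a->e
  Step 6: keep 'd'
  Step 7: keep 'b'
  Step 8: replace c->b
  Step 9: replace a->c
Total insertions: 3

3


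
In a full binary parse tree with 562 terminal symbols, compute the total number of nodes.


Leaf nodes (terminals): 562
Internal nodes = n - 1 = 562 - 1 = 561
Total = leaves + internal = 562 + 561 = 1123

1123


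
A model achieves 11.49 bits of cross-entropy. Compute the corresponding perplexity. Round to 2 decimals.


Perplexity formula: PP = 2^H
H = 11.49
PP = 2^11.49
Decompose: 2^11.49 = 2^11 * 2^0.49
2^11 = 2048, 2^0.49 ~ 1.4044449
PP ~ 2048 * 1.4044449 = 2876.3031552
Rounded to 2 decimals: 2876.30

2876.30


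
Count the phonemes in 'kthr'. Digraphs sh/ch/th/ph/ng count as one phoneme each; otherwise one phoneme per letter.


Parsing 'kthr' greedily, digraphs first:
  'k' -> consonant phoneme (phonemes so far: 1)
  'th' -> digraph (1 consonant phoneme) (phonemes so far: 2)
  'r' -> consonant phoneme (phonemes so far: 3)
Total phonemes: 3

3


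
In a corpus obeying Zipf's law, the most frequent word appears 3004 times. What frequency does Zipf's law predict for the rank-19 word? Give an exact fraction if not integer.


Zipf's law: freq(rank) = f1 / rank
f1 = 3004, rank = 19
freq = 3004 / 19
GCD(3004, 19) = 1
Simplified: 3004/19

3004/19


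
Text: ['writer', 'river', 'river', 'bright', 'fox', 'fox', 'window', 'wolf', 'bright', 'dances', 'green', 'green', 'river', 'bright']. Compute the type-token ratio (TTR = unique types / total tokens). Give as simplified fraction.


Tokens: 14
Unique types: ('bright', 'dances', 'fox', 'green', 'river', 'window', 'wolf', 'writer') = 8
TTR = 8/14
Simplify: divide both by 2 -> 4/7
TTR = 4/7

4/7


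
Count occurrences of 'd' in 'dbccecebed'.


Scanning 'dbccecebed' for 'd':
  Position 0: 'd' -> MATCH (count: 1)
  Position 9: 'd' -> MATCH (count: 2)
Total occurrences of 'd': 2

2


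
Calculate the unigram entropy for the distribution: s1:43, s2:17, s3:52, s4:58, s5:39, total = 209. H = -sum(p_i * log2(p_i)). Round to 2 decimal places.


Computing entropy H = -sum(p_i * log2(p_i)):
  s1: p = 43/209 = 0.2057, -p*log2(p) = 0.4693
  s2: p = 17/209 = 0.0813, -p*log2(p) = 0.2944
  s3: p = 52/209 = 0.2488, -p*log2(p) = 0.4993
  s4: p = 58/209 = 0.2775, -p*log2(p) = 0.5132
  s5: p = 39/209 = 0.1866, -p*log2(p) = 0.4519
H = sum of terms = 2.2281
Rounded to 2 decimals: 2.23

2.23


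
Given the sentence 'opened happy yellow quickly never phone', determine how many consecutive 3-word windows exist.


Word trigrams from [6] words:
  Trigram 1: (opened happy yellow)
  Trigram 2: (happy yellow quickly)
  Trigram 3: (yellow quickly never)
  Trigram 4: (quickly never phone)
Total word trigrams: 6 - 2 = 4

4


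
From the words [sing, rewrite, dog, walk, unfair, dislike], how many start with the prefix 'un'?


Checking each word for prefix 'un':
  'sing' -> no (count: 0)
  'rewrite' -> no (count: 0)
  'dog' -> no (count: 0)
  'walk' -> no (count: 0)
  'unfair' -> YES, starts with 'un' (count: 1)
  'dislike' -> no (count: 1)
Total with prefix 'un': 1

1


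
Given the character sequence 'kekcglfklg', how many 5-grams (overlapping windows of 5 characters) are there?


String 'kekcglfklg' has length L = 10.
Number of overlapping n-grams = L - n + 1
Substituting: 10 - 5 + 1 = 6

6


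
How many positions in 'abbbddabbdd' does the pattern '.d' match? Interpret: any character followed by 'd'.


Pattern: .d means any character followed by 'd'.
Scanning 'abbbddabbdd' position-by-position:
  Pos 0: window 'ab' -> no
  Pos 1: window 'bb' -> no
  Pos 2: window 'bb' -> no
  Pos 3: window 'bd' -> MATCH
  Pos 4: window 'dd' -> MATCH
  Pos 5: window 'da' -> no
  Pos 6: window 'ab' -> no
  Pos 7: window 'bb' -> no
  Pos 8: window 'bd' -> MATCH
  Pos 9: window 'dd' -> MATCH
  Pos 10: window 'd' -> no
Total matches: 4

4


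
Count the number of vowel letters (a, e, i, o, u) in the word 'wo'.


Scanning each character of 'wo':
  Position 1: 'w' -> consonant (running count: 0)
  Position 2: 'o' -> vowel (running count: 1)
Total vowels: 1

1


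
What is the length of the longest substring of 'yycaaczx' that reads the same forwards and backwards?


Scanning 'yycaaczx' for palindromic substrings.
Substring at positions 2-5: 'caac'.
Check: reverse('caac') = 'caac' -> palindrome confirmed.
Neighbouring characters ('y' / 'z') break symmetry, so it cannot extend further.
No longer palindromic substring exists; longest length = 4

4


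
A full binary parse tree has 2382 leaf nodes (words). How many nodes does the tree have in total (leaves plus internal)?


Leaf nodes (terminals): 2382
Internal nodes = n - 1 = 2382 - 1 = 2381
Total = leaves + internal = 2382 + 2381 = 4763

4763


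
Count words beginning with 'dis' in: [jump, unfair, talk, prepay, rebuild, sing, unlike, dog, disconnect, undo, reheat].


Checking each word for prefix 'dis':
  'jump' -> no (count: 0)
  'unfair' -> no (count: 0)
  'talk' -> no (count: 0)
  'prepay' -> no (count: 0)
  'rebuild' -> no (count: 0)
  'sing' -> no (count: 0)
  'unlike' -> no (count: 0)
  'dog' -> no (count: 0)
  'disconnect' -> YES, starts with 'dis' (count: 1)
  'undo' -> no (count: 1)
  'reheat' -> no (count: 1)
Total with prefix 'dis': 1

1


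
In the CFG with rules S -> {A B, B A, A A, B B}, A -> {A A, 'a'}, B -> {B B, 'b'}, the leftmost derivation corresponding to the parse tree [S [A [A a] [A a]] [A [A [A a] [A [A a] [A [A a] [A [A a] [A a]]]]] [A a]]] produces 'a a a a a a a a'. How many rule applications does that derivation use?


Every bracketed nonterminal node [X ...] in the tree is produced by exactly one rule application.
Reading the tree off as a leftmost derivation:
  Step 1: S  =>  A A   (applied S -> A A)
  Step 2: A A  =>  A A A   (applied A -> A A)
  Step 3: A A A  =>  a A A   (applied A -> a)
  Step 4: a A A  =>  a a A   (applied A -> a)
  Step 5: a a A  =>  a a A A   (applied A -> A A)
  Step 6: a a A A  =>  a a A A A   (applied A -> A A)
  Step 7: a a A A A  =>  a a a A A   (applied A -> a)
  Step 8: a a a A A  =>  a a a A A A   (applied A -> A A)
  Step 9: a a a A A A  =>  a a a a A A   (applied A -> a)
  Step 10: a a a a A A  =>  a a a a A A A   (applied A -> A A)
  Step 11: a a a a A A A  =>  a a a a a A A   (applied A -> a)
  Step 12: a a a a a A A  =>  a a a a a A A A   (applied A -> A A)
  Step 13: a a a a a A A A  =>  a a a a a a A A   (applied A -> a)
  Step 14: a a a a a a A A  =>  a a a a a a a A   (applied A -> a)
  Step 15: a a a a a a a A  =>  a a a a a a a a   (applied A -> a)
Final yield: a a a a a a a a
Total rewrite steps: 15

15


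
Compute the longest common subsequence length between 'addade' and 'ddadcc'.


DP table for LCS of 'addade' and 'ddadcc':
       d  d  a  d  c  c
    0  0  0  0  0  0  0
  a 0  0  0  1  1  1  1
  d 0  1  1  1  2  2  2
  d 0  1  2  2  2  2  2
  a 0  1  2  3  3  3  3
  d 0  1  2  3  4  4  4
  e 0  1  2  3  4  4  4
LCS: 'ddad'
LCS length = 4

4


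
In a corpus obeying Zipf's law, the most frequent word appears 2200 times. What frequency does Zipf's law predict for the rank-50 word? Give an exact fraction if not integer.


Zipf's law: freq(rank) = f1 / rank
f1 = 2200, rank = 50
freq = 2200 / 50
= 44

44


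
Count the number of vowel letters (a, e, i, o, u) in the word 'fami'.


Scanning each character of 'fami':
  Position 1: 'f' -> consonant (running count: 0)
  Position 2: 'a' -> vowel (running count: 1)
  Position 3: 'm' -> consonant (running count: 1)
  Position 4: 'i' -> vowel (running count: 2)
Total vowels: 2

2


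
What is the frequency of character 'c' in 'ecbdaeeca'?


Scanning 'ecbdaeeca' for 'c':
  Position 1: 'c' -> MATCH (count: 1)
  Position 7: 'c' -> MATCH (count: 2)
Total occurrences of 'c': 2

2


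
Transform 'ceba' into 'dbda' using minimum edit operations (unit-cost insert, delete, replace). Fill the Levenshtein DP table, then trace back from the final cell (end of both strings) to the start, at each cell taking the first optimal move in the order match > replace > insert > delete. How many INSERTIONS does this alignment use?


Edit distance = 3. Backtracking from cell (4, 4) with preference match > replace > insert > delete,
then listing the resulting alignment 'ceba' -> 'dbda' left to right:
  Step 1: replace c->d
  Step 2: replace e->b
  Step 3: replace b->d
  Step 4: keep 'a'
Total insertions: 0

0


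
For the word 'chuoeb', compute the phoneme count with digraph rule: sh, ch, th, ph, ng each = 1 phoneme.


Parsing 'chuoeb' greedily, digraphs first:
  'ch' -> digraph (1 consonant phoneme) (phonemes so far: 1)
  'u' -> vowel phoneme (phonemes so far: 2)
  'o' -> vowel phoneme (phonemes so far: 3)
  'e' -> vowel phoneme (phonemes so far: 4)
  'b' -> consonant phoneme (phonemes so far: 5)
Total phonemes: 5

5


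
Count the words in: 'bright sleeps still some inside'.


Counting words by splitting on spaces:
  Word 1: 'bright'
  Word 2: 'sleeps'
  Word 3: 'still'
  Word 4: 'some'
  Word 5: 'inside'
Total words: 5

5


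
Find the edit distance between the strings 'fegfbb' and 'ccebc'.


Building DP table for s1='fegfbb' (len 6) and s2='ccebc' (len 5):
       c  c  e  b  c
    0  1  2  3  4  5
  f 1  1  2  3  4  5
  e 2  2  2  2  3  4
  g 3  3  3  3  3  4
  f 4  4  4  4  4  4
  b 5  5  5  5  4  5
  b 6  6  6  6  5  5
Edit distance = dp[6][5] = 5

5


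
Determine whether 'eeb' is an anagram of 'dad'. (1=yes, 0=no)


Sort characters of 'eeb': 'bee'
Sort characters of 'dad': 'add'
Sorted forms differ -> they are NOT anagrams
Result: 0

0


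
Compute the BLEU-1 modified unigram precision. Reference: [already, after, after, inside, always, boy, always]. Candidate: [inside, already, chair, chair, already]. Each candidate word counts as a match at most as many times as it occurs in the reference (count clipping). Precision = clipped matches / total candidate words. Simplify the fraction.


Reference word counts: {'after': 2, 'already': 1, 'always': 2, 'boy': 1, 'inside': 1}
Checking each candidate word (with clipping):
  'inside' -> in reference (ref count 1, used 1/1) -> match (matches: 1)
  'already' -> in reference (ref count 1, used 1/1) -> match (matches: 2)
  'chair' -> not in reference -> no match (matches: 2)
  'chair' -> not in reference -> no match (matches: 2)
  'already' -> ref count 1 already used up (1/1) -> clipped, no match (matches: 2)
Clipped matches: 2, Candidate length: 5
Precision = 2/5

2/5


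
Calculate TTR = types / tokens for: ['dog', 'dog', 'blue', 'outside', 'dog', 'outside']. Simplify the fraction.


Tokens: 6
Unique types: ('blue', 'dog', 'outside') = 3
TTR = 3/6
Simplify: divide both by 3 -> 1/2
TTR = 1/2

1/2


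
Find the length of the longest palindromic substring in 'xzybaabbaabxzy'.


Scanning 'xzybaabbaabxzy' for palindromic substrings.
Substring at positions 3-10: 'baabbaab'.
Check: reverse('baabbaab') = 'baabbaab' -> palindrome confirmed.
Neighbouring characters ('y' / 'x') break symmetry, so it cannot extend further.
No longer palindromic substring exists; longest length = 8

8


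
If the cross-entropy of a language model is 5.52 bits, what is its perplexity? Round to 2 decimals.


Perplexity formula: PP = 2^H
H = 5.52
PP = 2^5.52
Decompose: 2^5.52 = 2^5 * 2^0.52
2^5 = 32, 2^0.52 ~ 1.4339552
PP ~ 32 * 1.4339552 = 45.8865664
Rounded to 2 decimals: 45.89

45.89


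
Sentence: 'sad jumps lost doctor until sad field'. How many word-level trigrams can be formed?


Word trigrams from [7] words:
  Trigram 1: (sad jumps lost)
  Trigram 2: (jumps lost doctor)
  Trigram 3: (lost doctor until)
  Trigram 4: (doctor until sad)
  Trigram 5: (until sad field)
Total word trigrams: 7 - 2 = 5

5


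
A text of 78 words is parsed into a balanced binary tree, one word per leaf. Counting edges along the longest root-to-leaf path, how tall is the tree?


In a balanced binary tree with n leaves the deepest leaf is ceil(log2(n)) edges below the root.
log2(78) = 6.2854
ceil(6.2854) = 7
height (edges) = 7

7


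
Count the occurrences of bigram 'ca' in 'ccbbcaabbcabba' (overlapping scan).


Scanning 'ccbbcaabbcabba' for bigram 'ca':
  Position 0: 'cc' -> no
  Position 1: 'cb' -> no
  Position 2: 'bb' -> no
  Position 3: 'bc' -> no
  Position 4: 'ca' -> MATCH
  Position 5: 'aa' -> no
  Position 6: 'ab' -> no
  Position 7: 'bb' -> no
  Position 8: 'bc' -> no
  Position 9: 'ca' -> MATCH
  Position 10: 'ab' -> no
  Position 11: 'bb' -> no
  Position 12: 'ba' -> no
Total matches: 2

2


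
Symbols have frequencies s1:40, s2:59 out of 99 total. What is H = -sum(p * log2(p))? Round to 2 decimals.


Computing entropy H = -sum(p_i * log2(p_i)):
  s1: p = 40/99 = 0.4040, -p*log2(p) = 0.5283
  s2: p = 59/99 = 0.5960, -p*log2(p) = 0.4450
H = sum of terms = 0.9733
Rounded to 2 decimals: 0.97

0.97


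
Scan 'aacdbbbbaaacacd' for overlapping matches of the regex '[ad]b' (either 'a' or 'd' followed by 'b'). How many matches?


Pattern: [ad]b means either 'a' or 'd' followed by 'b'.
Scanning 'aacdbbbbaaacacd' position-by-position:
  Pos 0: window 'aa' -> no
  Pos 1: window 'ac' -> no
  Pos 2: window 'cd' -> no
  Pos 3: window 'db' -> MATCH
  Pos 4: window 'bb' -> no
  Pos 5: window 'bb' -> no
  Pos 6: window 'bb' -> no
  Pos 7: window 'ba' -> no
  Pos 8: window 'aa' -> no
  Pos 9: window 'aa' -> no
  Pos 10: window 'ac' -> no
  Pos 11: window 'ca' -> no
  Pos 12: window 'ac' -> no
  Pos 13: window 'cd' -> no
  Pos 14: window 'd' -> no
Total matches: 1

1


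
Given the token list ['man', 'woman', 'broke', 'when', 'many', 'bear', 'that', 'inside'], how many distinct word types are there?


Listing all tokens and tracking unique types:
  Token 1: 'man' -> NEW (unique so far: 1)
  Token 2: 'woman' -> NEW (unique so far: 2)
  Token 3: 'broke' -> NEW (unique so far: 3)
  Token 4: 'when' -> NEW (unique so far: 4)
  Token 5: 'many' -> NEW (unique so far: 5)
  Token 6: 'bear' -> NEW (unique so far: 6)
  Token 7: 'that' -> NEW (unique so far: 7)
  Token 8: 'inside' -> NEW (unique so far: 8)
Unique types: ('bear', 'broke', 'inside', 'man', 'many', 'that', 'when', 'woman')
Vocabulary size: 8

8


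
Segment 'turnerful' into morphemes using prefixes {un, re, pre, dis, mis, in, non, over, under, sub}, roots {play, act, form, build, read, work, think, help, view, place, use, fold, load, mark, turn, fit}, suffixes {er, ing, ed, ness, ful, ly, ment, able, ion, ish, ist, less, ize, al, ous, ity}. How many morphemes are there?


Segmenting 'turnerful' against the inventory:
  'turn' -> root (morpheme 1)
  'er' -> suffix (morpheme 2)
  'ful' -> suffix (morpheme 3)
Total morphemes: 3

3


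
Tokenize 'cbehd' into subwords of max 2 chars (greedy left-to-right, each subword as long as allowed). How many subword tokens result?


'cbehd' has 5 characters.
Chunking with max size 2:
  Chunk 1: 'cb' (positions 0-1)
  Chunk 2: 'eh' (positions 2-3)
  Chunk 3: 'd' (positions 4-4)
Total chunks: ceil(5 / 2) = 3

3


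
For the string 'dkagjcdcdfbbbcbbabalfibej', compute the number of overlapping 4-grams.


String 'dkagjcdcdfbbbcbbabalfibej' has length L = 25.
Number of overlapping n-grams = L - n + 1
Substituting: 25 - 4 + 1 = 22

22


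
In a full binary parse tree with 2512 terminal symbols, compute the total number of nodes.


Leaf nodes (terminals): 2512
Internal nodes = n - 1 = 2512 - 1 = 2511
Total = leaves + internal = 2512 + 2511 = 5023

5023


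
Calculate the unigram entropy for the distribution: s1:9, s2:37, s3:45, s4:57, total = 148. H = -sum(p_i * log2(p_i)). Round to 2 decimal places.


Computing entropy H = -sum(p_i * log2(p_i)):
  s1: p = 9/148 = 0.0608, -p*log2(p) = 0.2456
  s2: p = 37/148 = 0.2500, -p*log2(p) = 0.5000
  s3: p = 45/148 = 0.3041, -p*log2(p) = 0.5222
  s4: p = 57/148 = 0.3851, -p*log2(p) = 0.5302
H = sum of terms = 1.7980
Rounded to 2 decimals: 1.80

1.80


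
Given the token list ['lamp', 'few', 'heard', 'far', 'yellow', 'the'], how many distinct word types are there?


Listing all tokens and tracking unique types:
  Token 1: 'lamp' -> NEW (unique so far: 1)
  Token 2: 'few' -> NEW (unique so far: 2)
  Token 3: 'heard' -> NEW (unique so far: 3)
  Token 4: 'far' -> NEW (unique so far: 4)
  Token 5: 'yellow' -> NEW (unique so far: 5)
  Token 6: 'the' -> NEW (unique so far: 6)
Unique types: ('far', 'few', 'heard', 'lamp', 'the', 'yellow')
Vocabulary size: 6

6


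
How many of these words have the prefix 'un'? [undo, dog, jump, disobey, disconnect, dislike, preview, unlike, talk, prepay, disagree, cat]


Checking each word for prefix 'un':
  'undo' -> YES, starts with 'un' (count: 1)
  'dog' -> no (count: 1)
  'jump' -> no (count: 1)
  'disobey' -> no (count: 1)
  'disconnect' -> no (count: 1)
  'dislike' -> no (count: 1)
  'preview' -> no (count: 1)
  'unlike' -> YES, starts with 'un' (count: 2)
  'talk' -> no (count: 2)
  'prepay' -> no (count: 2)
  'disagree' -> no (count: 2)
  'cat' -> no (count: 2)
Total with prefix 'un': 2

2


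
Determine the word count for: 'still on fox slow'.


Counting words by splitting on spaces:
  Word 1: 'still'
  Word 2: 'on'
  Word 3: 'fox'
  Word 4: 'slow'
Total words: 4

4


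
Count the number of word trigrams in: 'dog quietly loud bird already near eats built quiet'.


Word trigrams from [9] words:
  Trigram 1: (dog quietly loud)
  Trigram 2: (quietly loud bird)
  Trigram 3: (loud bird already)
  Trigram 4: (bird already near)
  Trigram 5: (already near eats)
  Trigram 6: (near eats built)
  Trigram 7: (eats built quiet)
Total word trigrams: 9 - 2 = 7

7


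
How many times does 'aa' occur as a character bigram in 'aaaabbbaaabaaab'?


Scanning 'aaaabbbaaabaaab' for bigram 'aa':
  Position 0: 'aa' -> MATCH
  Position 1: 'aa' -> MATCH
  Position 2: 'aa' -> MATCH
  Position 3: 'ab' -> no
  Position 4: 'bb' -> no
  Position 5: 'bb' -> no
  Position 6: 'ba' -> no
  Position 7: 'aa' -> MATCH
  Position 8: 'aa' -> MATCH
  Position 9: 'ab' -> no
  Position 10: 'ba' -> no
  Position 11: 'aa' -> MATCH
  Position 12: 'aa' -> MATCH
  Position 13: 'ab' -> no
Total matches: 7

7


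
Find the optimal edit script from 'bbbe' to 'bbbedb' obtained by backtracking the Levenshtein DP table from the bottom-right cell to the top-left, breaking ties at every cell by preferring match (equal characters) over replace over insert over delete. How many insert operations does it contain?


Edit distance = 2. Backtracking from cell (4, 6) with preference match > replace > insert > delete,
then listing the resulting alignment 'bbbe' -> 'bbbedb' left to right:
  Step 1: keep 'b'
  Step 2: keep 'b'
  Step 3: keep 'b'
  Step 4: keep 'e'
  Step 5: insert 'd' [insertion #1]
  Step 6: insert 'b' [insertion #2]
Total insertions: 2

2


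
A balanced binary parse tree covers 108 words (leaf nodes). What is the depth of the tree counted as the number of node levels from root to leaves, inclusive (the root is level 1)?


In a balanced binary tree with n leaves the deepest leaf is ceil(log2(n)) edges below the root,
so counting node levels inclusive of root and leaves gives ceil(log2(n)) + 1 levels.
log2(108) = 6.7549
ceil(6.7549) = 7
levels = 7 + 1 = 8

8


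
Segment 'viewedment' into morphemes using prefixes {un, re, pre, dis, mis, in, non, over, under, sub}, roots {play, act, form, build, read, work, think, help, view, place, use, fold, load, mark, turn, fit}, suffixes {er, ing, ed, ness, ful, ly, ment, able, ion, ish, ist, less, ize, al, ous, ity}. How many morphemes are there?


Segmenting 'viewedment' against the inventory:
  'view' -> root (morpheme 1)
  'ed' -> suffix (morpheme 2)
  'ment' -> suffix (morpheme 3)
Total morphemes: 3

3


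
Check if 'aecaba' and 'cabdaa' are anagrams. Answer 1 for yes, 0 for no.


Sort characters of 'aecaba': 'aaabce'
Sort characters of 'cabdaa': 'aaabcd'
Sorted forms differ -> they are NOT anagrams
Result: 0

0


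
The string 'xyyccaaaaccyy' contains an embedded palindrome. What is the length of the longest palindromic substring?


Scanning 'xyyccaaaaccyy' for palindromic substrings.
Substring at positions 1-12: 'yyccaaaaccyy'.
Check: reverse('yyccaaaaccyy') = 'yyccaaaaccyy' -> palindrome confirmed.
Neighbouring characters ('x' / '-') break symmetry, so it cannot extend further.
No longer palindromic substring exists; longest length = 12

12


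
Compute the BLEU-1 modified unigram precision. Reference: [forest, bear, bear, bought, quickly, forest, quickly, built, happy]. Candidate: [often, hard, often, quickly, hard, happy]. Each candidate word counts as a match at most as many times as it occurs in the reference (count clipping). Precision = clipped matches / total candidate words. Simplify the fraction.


Reference word counts: {'bear': 2, 'bought': 1, 'built': 1, 'forest': 2, 'happy': 1, 'quickly': 2}
Checking each candidate word (with clipping):
  'often' -> not in reference -> no match (matches: 0)
  'hard' -> not in reference -> no match (matches: 0)
  'often' -> not in reference -> no match (matches: 0)
  'quickly' -> in reference (ref count 2, used 1/2) -> match (matches: 1)
  'hard' -> not in reference -> no match (matches: 1)
  'happy' -> in reference (ref count 1, used 1/1) -> match (matches: 2)
Clipped matches: 2, Candidate length: 6
Precision = 2/6 = 1/3

1/3


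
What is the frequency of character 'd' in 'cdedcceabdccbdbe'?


Scanning 'cdedcceabdccbdbe' for 'd':
  Position 1: 'd' -> MATCH (count: 1)
  Position 3: 'd' -> MATCH (count: 2)
  Position 9: 'd' -> MATCH (count: 3)
  Position 13: 'd' -> MATCH (count: 4)
Total occurrences of 'd': 4

4


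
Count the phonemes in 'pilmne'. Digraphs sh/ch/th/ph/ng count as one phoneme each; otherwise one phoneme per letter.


Parsing 'pilmne' greedily, digraphs first:
  'p' -> consonant phoneme (phonemes so far: 1)
  'i' -> vowel phoneme (phonemes so far: 2)
  'l' -> consonant phoneme (phonemes so far: 3)
  'm' -> consonant phoneme (phonemes so far: 4)
  'n' -> consonant phoneme (phonemes so far: 5)
  'e' -> vowel phoneme (phonemes so far: 6)
Total phonemes: 6

6


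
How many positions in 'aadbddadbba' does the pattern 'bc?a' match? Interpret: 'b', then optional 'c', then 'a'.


Pattern: bc?a means 'b', then optional 'c', then 'a'.
Scanning 'aadbddadbba' position-by-position:
  Pos 0: window 'aad' -> no
  Pos 1: window 'adb' -> no
  Pos 2: window 'dbd' -> no
  Pos 3: window 'bdd' -> no
  Pos 4: window 'dda' -> no
  Pos 5: window 'dad' -> no
  Pos 6: window 'adb' -> no
  Pos 7: window 'dbb' -> no
  Pos 8: window 'bba' -> no
  Pos 9: window 'ba' -> MATCH
  Pos 10: window 'a' -> no
Total matches: 1

1


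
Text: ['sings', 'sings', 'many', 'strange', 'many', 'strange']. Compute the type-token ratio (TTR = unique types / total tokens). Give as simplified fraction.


Tokens: 6
Unique types: ('many', 'sings', 'strange') = 3
TTR = 3/6
Simplify: divide both by 3 -> 1/2
TTR = 1/2

1/2


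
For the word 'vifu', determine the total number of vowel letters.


Scanning each character of 'vifu':
  Position 1: 'v' -> consonant (running count: 0)
  Position 2: 'i' -> vowel (running count: 1)
  Position 3: 'f' -> consonant (running count: 1)
  Position 4: 'u' -> vowel (running count: 2)
Total vowels: 2

2


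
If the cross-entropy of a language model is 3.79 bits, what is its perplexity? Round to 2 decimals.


Perplexity formula: PP = 2^H
H = 3.79
PP = 2^3.79
Decompose: 2^3.79 = 2^3 * 2^0.79
2^3 = 8, 2^0.79 ~ 1.7290745
PP ~ 8 * 1.7290745 = 13.8325960
Rounded to 2 decimals: 13.83

13.83


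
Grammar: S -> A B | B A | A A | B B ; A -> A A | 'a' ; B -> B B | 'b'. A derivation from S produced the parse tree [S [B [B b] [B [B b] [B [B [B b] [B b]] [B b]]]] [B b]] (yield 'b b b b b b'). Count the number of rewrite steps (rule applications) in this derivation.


Every bracketed nonterminal node [X ...] in the tree is produced by exactly one rule application.
Reading the tree off as a leftmost derivation:
  Step 1: S  =>  B B   (applied S -> B B)
  Step 2: B B  =>  B B B   (applied B -> B B)
  Step 3: B B B  =>  b B B   (applied B -> b)
  Step 4: b B B  =>  b B B B   (applied B -> B B)
  Step 5: b B B B  =>  b b B B   (applied B -> b)
  Step 6: b b B B  =>  b b B B B   (applied B -> B B)
  Step 7: b b B B B  =>  b b B B B B   (applied B -> B B)
  Step 8: b b B B B B  =>  b b b B B B   (applied B -> b)
  Step 9: b b b B B B  =>  b b b b B B   (applied B -> b)
  Step 10: b b b b B B  =>  b b b b b B   (applied B -> b)
  Step 11: b b b b b B  =>  b b b b b b   (applied B -> b)
Final yield: b b b b b b
Total rewrite steps: 11

11


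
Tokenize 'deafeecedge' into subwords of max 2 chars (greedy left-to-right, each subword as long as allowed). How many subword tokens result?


'deafeecedge' has 11 characters.
Chunking with max size 2:
  Chunk 1: 'de' (positions 0-1)
  Chunk 2: 'af' (positions 2-3)
  Chunk 3: 'ee' (positions 4-5)
  Chunk 4: 'ce' (positions 6-7)
  Chunk 5: 'dg' (positions 8-9)
  Chunk 6: 'e' (positions 10-10)
Total chunks: ceil(11 / 2) = 6

6


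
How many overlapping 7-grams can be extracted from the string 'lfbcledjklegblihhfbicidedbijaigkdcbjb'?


String 'lfbcledjklegblihhfbicidedbijaigkdcbjb' has length L = 37.
Number of overlapping n-grams = L - n + 1
Substituting: 37 - 7 + 1 = 31

31


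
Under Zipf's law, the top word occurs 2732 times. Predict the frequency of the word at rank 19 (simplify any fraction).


Zipf's law: freq(rank) = f1 / rank
f1 = 2732, rank = 19
freq = 2732 / 19
GCD(2732, 19) = 1
Simplified: 2732/19

2732/19
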